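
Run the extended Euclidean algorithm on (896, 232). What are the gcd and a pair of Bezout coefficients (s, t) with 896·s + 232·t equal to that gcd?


Euclidean algorithm on (896, 232) — divide until remainder is 0:
  896 = 3 · 232 + 200
  232 = 1 · 200 + 32
  200 = 6 · 32 + 8
  32 = 4 · 8 + 0
gcd(896, 232) = 8.
Track Bezout coefficients alongside the remainders: start with r₀ = 896 = a·1 + b·0 (s = 1, t = 0) and r₁ = 232 = a·0 + b·1 (s = 0, t = 1); each new remainder r_{k+1} = r_{k-1} − q_k·r_k inherits s_{k+1} = s_{k-1} − q_k·s_k, t_{k+1} = t_{k-1} − q_k·t_k, so r_k = a·s_k + b·t_k at every step:
  q = 3: r = 200, s = 1 − 3·0 = 1, t = 0 − 3·1 = -3  (check: 896·1 + 232·(-3) = 200)
  q = 1: r = 32, s = 0 − 1·1 = -1, t = 1 − 1·(-3) = 4  (check: 896·(-1) + 232·4 = 32)
  q = 6: r = 8, s = 1 − 6·(-1) = 7, t = -3 − 6·4 = -27  (check: 896·7 + 232·(-27) = 8)
The row with r = 8 (the gcd) gives the Bezout coefficients s = 7, t = -27.
Result: 896 · (7) + 232 · (-27) = 8.

gcd(896, 232) = 8; s = 7, t = -27 (check: 896·7 + 232·(-27) = 8).


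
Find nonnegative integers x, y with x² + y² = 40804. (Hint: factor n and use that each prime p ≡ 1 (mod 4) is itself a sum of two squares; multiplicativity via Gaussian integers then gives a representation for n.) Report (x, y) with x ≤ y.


Step 1: Factor n = 40804 = 2^2 · 101^2.
Step 2: Check the mod-4 condition on each prime factor: 2 = 2 (special); 101 ≡ 1 (mod 4), exponent 2.
All primes ≡ 3 (mod 4) appear to even exponent (or don't appear), so by the two-squares theorem n IS expressible as a sum of two squares.
Step 3: Build a representation. Group n = k² · m with k = 2 and m = 101 · 101 = 10201 (a product of primes ≡ 1 (mod 4)); a representation of m scales to one of n via (k·x)² + (k·y)² = k²(x² + y²). Each prime p ≡ 1 (mod 4) is itself a sum of two squares; find a² by testing p − a² for a perfect square:
  101: 101 − 1² = 100 = 10² ⇒ 101 = 1² + 10².
  Combine using the Brahmagupta–Fibonacci identity (a² + b²)(c² + d²) = (ac − bd)² + (ad + bc)² = (ac + bd)² + (ad − bc)²:
  101 · 101 = 10201: from (1² + 10²)(1² + 10²), take (1·1 − 10·10, 1·10 + 10·1) = (1 − 100, 10 + 10) = (-99, 20); dropping signs (only squares matter) gives (99, 20); check 99² + 20² = 9801 + 400 = 10201 ✓.
  Scale by k = 2: (2·99, 2·20) = (198, 40).
Step 4: Order so x ≤ y and verify: 40² + 198² = 1600 + 39204 = 40804 = n. ✓

n = 40804 = 40² + 198² (one valid representation with x ≤ y).


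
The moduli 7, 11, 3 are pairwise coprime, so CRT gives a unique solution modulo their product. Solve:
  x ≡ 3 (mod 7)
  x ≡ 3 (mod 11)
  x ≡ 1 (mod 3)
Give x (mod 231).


Moduli 7, 11, 3 are pairwise coprime; by CRT there is a unique solution modulo M = 7 · 11 · 3 = 231.
Solve pairwise, accumulating the modulus:
  Start with x ≡ 3 (mod 7).
  Combine with x ≡ 3 (mod 11): since gcd(7, 11) = 1, we get a unique residue mod 77.
    Write x = 3 + 7·t and substitute into x ≡ 3 (mod 11): 7·t ≡ 3 − 3 = 0 (mod 11).
    The inverse of 7 mod 11 is 8 (since 7·8 = 56 = 5·11 + 1), so t ≡ 8·0 = 0 ≡ 0 (mod 11).
    Then x = 3 + 7·0 = 3, valid modulo lcm(7, 11) = 77: x ≡ 3 (mod 77).
  Combine with x ≡ 1 (mod 3): since gcd(77, 3) = 1, we get a unique residue mod 231.
    Write x = 3 + 77·t and substitute into x ≡ 1 (mod 3): 77·t ≡ 1 − 3 = -2 (mod 3).
    Reduce coefficients mod 3: 2·t ≡ 1 (mod 3).
    The inverse of 2 mod 3 is 2 (since 2·2 = 4 = 1·3 + 1), so t ≡ 2·1 = 2 ≡ 2 (mod 3).
    Then x = 3 + 77·2 = 157, valid modulo lcm(77, 3) = 231: x ≡ 157 (mod 231).
Verify: 157 mod 7 = 3 ✓, 157 mod 11 = 3 ✓, 157 mod 3 = 1 ✓.

x ≡ 157 (mod 231).


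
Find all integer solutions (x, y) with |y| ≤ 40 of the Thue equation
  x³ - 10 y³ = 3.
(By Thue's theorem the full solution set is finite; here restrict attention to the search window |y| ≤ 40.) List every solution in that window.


The equation is x³ - 10y³ = 3. For fixed y, x³ = 10·y³ + 3, so a solution requires the RHS to be a perfect cube.
Strategy: iterate y from -40 to 40, compute RHS = 10·y³ + 3, and check whether it is a (positive or negative) perfect cube.
Check small values of y:
  y = 0: RHS = 3 is not a perfect cube.
  y = 1: RHS = 13 is not a perfect cube.
  y = -1: RHS = -7 is not a perfect cube.
  y = 2: RHS = 83 is not a perfect cube.
  y = -2: RHS = -77 is not a perfect cube.
  y = 3: RHS = 273 is not a perfect cube.
  y = -3: RHS = -267 is not a perfect cube.
Continuing the search up to |y| = 40 finds no solutions either.
No (x, y) in the scanned range satisfies the equation.

No integer solutions with |y| ≤ 40.


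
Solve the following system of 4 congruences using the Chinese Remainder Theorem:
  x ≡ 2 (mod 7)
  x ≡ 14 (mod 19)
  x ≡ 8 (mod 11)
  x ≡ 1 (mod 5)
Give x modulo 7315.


Product of moduli M = 7 · 19 · 11 · 5 = 7315.
Merge one congruence at a time:
  Start: x ≡ 2 (mod 7).
  Combine with x ≡ 14 (mod 19); new modulus lcm = 133.
    Write x = 2 + 7·t and substitute into x ≡ 14 (mod 19): 7·t ≡ 14 − 2 = 12 (mod 19).
    The inverse of 7 mod 19 is 11 (since 7·11 = 77 = 4·19 + 1), so t ≡ 11·12 = 132 ≡ 18 (mod 19).
    Then x = 2 + 7·18 = 128, valid modulo lcm(7, 19) = 133: x ≡ 128 (mod 133).
  Combine with x ≡ 8 (mod 11); new modulus lcm = 1463.
    Write x = 128 + 133·t and substitute into x ≡ 8 (mod 11): 133·t ≡ 8 − 128 = -120 (mod 11).
    Reduce coefficients mod 11: 1·t ≡ 1 (mod 11).
    So t ≡ 1 (mod 11).
    Then x = 128 + 133·1 = 261, valid modulo lcm(133, 11) = 1463: x ≡ 261 (mod 1463).
  Combine with x ≡ 1 (mod 5); new modulus lcm = 7315.
    Write x = 261 + 1463·t and substitute into x ≡ 1 (mod 5): 1463·t ≡ 1 − 261 = -260 (mod 5).
    Reduce coefficients mod 5: 3·t ≡ 0 (mod 5).
    The inverse of 3 mod 5 is 2 (since 3·2 = 6 = 1·5 + 1), so t ≡ 2·0 = 0 ≡ 0 (mod 5).
    Then x = 261 + 1463·0 = 261, valid modulo lcm(1463, 5) = 7315: x ≡ 261 (mod 7315).
Verify against each original: 261 mod 7 = 2, 261 mod 19 = 14, 261 mod 11 = 8, 261 mod 5 = 1.

x ≡ 261 (mod 7315).


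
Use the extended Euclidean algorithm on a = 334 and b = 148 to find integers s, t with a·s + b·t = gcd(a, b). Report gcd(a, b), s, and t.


Euclidean algorithm on (334, 148) — divide until remainder is 0:
  334 = 2 · 148 + 38
  148 = 3 · 38 + 34
  38 = 1 · 34 + 4
  34 = 8 · 4 + 2
  4 = 2 · 2 + 0
gcd(334, 148) = 2.
Track Bezout coefficients alongside the remainders: start with r₀ = 334 = a·1 + b·0 (s = 1, t = 0) and r₁ = 148 = a·0 + b·1 (s = 0, t = 1); each new remainder r_{k+1} = r_{k-1} − q_k·r_k inherits s_{k+1} = s_{k-1} − q_k·s_k, t_{k+1} = t_{k-1} − q_k·t_k, so r_k = a·s_k + b·t_k at every step:
  q = 2: r = 38, s = 1 − 2·0 = 1, t = 0 − 2·1 = -2  (check: 334·1 + 148·(-2) = 38)
  q = 3: r = 34, s = 0 − 3·1 = -3, t = 1 − 3·(-2) = 7  (check: 334·(-3) + 148·7 = 34)
  q = 1: r = 4, s = 1 − 1·(-3) = 4, t = -2 − 1·7 = -9  (check: 334·4 + 148·(-9) = 4)
  q = 8: r = 2, s = -3 − 8·4 = -35, t = 7 − 8·(-9) = 79  (check: 334·(-35) + 148·79 = 2)
The row with r = 2 (the gcd) gives the Bezout coefficients s = -35, t = 79.
Result: 334 · (-35) + 148 · (79) = 2.

gcd(334, 148) = 2; s = -35, t = 79 (check: 334·(-35) + 148·79 = 2).


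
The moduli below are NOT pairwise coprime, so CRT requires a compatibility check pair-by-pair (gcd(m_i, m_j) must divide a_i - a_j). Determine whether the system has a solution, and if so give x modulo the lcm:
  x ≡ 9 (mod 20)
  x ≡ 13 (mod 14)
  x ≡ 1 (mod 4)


Moduli 20, 14, 4 are not pairwise coprime, so CRT works modulo lcm(m_i) when all pairwise compatibility conditions hold.
Pairwise compatibility: gcd(m_i, m_j) must divide a_i - a_j for every pair.
Merge one congruence at a time:
  Start: x ≡ 9 (mod 20).
  Combine with x ≡ 13 (mod 14): gcd(20, 14) = 2; 13 - 9 = 4, which IS divisible by 2, so compatible.
    Write x = 9 + 20·t and substitute into x ≡ 13 (mod 14): 20·t ≡ 13 − 9 = 4 (mod 14).
    Divide the congruence (and modulus) by g = 2: 10·t ≡ 2 (mod 7).
    Reduce coefficients mod 7: 3·t ≡ 2 (mod 7).
    The inverse of 3 mod 7 is 5 (since 3·5 = 15 = 2·7 + 1), so t ≡ 5·2 = 10 ≡ 3 (mod 7).
    Then x = 9 + 20·3 = 69, valid modulo lcm(20, 14) = 140: x ≡ 69 (mod 140).
  Combine with x ≡ 1 (mod 4): gcd(140, 4) = 4; 1 - 69 = -68, which IS divisible by 4, so compatible.
    Write x = 69 + 140·t and substitute into x ≡ 1 (mod 4): 140·t ≡ 1 − 69 = -68 (mod 4).
    Divide the congruence (and modulus) by g = 4: 35·t ≡ -17 (mod 1).
    Modulo 1 every t works; take t = 0.
    Then x = 69 + 140·0 = 69, valid modulo lcm(140, 4) = 140: x ≡ 69 (mod 140).
Verify: 69 mod 20 = 9, 69 mod 14 = 13, 69 mod 4 = 1.

x ≡ 69 (mod 140).


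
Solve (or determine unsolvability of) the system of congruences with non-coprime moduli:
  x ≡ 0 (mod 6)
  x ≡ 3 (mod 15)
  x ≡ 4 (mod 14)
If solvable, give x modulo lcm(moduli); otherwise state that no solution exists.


Moduli 6, 15, 14 are not pairwise coprime, so CRT works modulo lcm(m_i) when all pairwise compatibility conditions hold.
Pairwise compatibility: gcd(m_i, m_j) must divide a_i - a_j for every pair.
Merge one congruence at a time:
  Start: x ≡ 0 (mod 6).
  Combine with x ≡ 3 (mod 15): gcd(6, 15) = 3; 3 - 0 = 3, which IS divisible by 3, so compatible.
    Write x = 0 + 6·t and substitute into x ≡ 3 (mod 15): 6·t ≡ 3 − 0 = 3 (mod 15).
    Divide the congruence (and modulus) by g = 3: 2·t ≡ 1 (mod 5).
    The inverse of 2 mod 5 is 3 (since 2·3 = 6 = 1·5 + 1), so t ≡ 3·1 = 3 ≡ 3 (mod 5).
    Then x = 0 + 6·3 = 18, valid modulo lcm(6, 15) = 30: x ≡ 18 (mod 30).
  Combine with x ≡ 4 (mod 14): gcd(30, 14) = 2; 4 - 18 = -14, which IS divisible by 2, so compatible.
    Write x = 18 + 30·t and substitute into x ≡ 4 (mod 14): 30·t ≡ 4 − 18 = -14 (mod 14).
    Divide the congruence (and modulus) by g = 2: 15·t ≡ -7 (mod 7).
    Reduce coefficients mod 7: 1·t ≡ 0 (mod 7).
    So t ≡ 0 (mod 7).
    Then x = 18 + 30·0 = 18, valid modulo lcm(30, 14) = 210: x ≡ 18 (mod 210).
Verify: 18 mod 6 = 0, 18 mod 15 = 3, 18 mod 14 = 4.

x ≡ 18 (mod 210).


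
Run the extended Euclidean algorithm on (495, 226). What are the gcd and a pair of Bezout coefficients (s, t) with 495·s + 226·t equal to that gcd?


Euclidean algorithm on (495, 226) — divide until remainder is 0:
  495 = 2 · 226 + 43
  226 = 5 · 43 + 11
  43 = 3 · 11 + 10
  11 = 1 · 10 + 1
  10 = 10 · 1 + 0
gcd(495, 226) = 1.
Track Bezout coefficients alongside the remainders: start with r₀ = 495 = a·1 + b·0 (s = 1, t = 0) and r₁ = 226 = a·0 + b·1 (s = 0, t = 1); each new remainder r_{k+1} = r_{k-1} − q_k·r_k inherits s_{k+1} = s_{k-1} − q_k·s_k, t_{k+1} = t_{k-1} − q_k·t_k, so r_k = a·s_k + b·t_k at every step:
  q = 2: r = 43, s = 1 − 2·0 = 1, t = 0 − 2·1 = -2  (check: 495·1 + 226·(-2) = 43)
  q = 5: r = 11, s = 0 − 5·1 = -5, t = 1 − 5·(-2) = 11  (check: 495·(-5) + 226·11 = 11)
  q = 3: r = 10, s = 1 − 3·(-5) = 16, t = -2 − 3·11 = -35  (check: 495·16 + 226·(-35) = 10)
  q = 1: r = 1, s = -5 − 1·16 = -21, t = 11 − 1·(-35) = 46  (check: 495·(-21) + 226·46 = 1)
The row with r = 1 (the gcd) gives the Bezout coefficients s = -21, t = 46.
Result: 495 · (-21) + 226 · (46) = 1.

gcd(495, 226) = 1; s = -21, t = 46 (check: 495·(-21) + 226·46 = 1).


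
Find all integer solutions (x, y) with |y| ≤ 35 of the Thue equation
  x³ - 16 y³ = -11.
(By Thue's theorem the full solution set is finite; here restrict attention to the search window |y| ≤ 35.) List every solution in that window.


The equation is x³ - 16y³ = -11. For fixed y, x³ = 16·y³ − 11, so a solution requires the RHS to be a perfect cube.
Strategy: iterate y from -35 to 35, compute RHS = 16·y³ − 11, and check whether it is a (positive or negative) perfect cube.
Check small values of y:
  y = 0: RHS = -11 is not a perfect cube.
  y = 1: RHS = 5 is not a perfect cube.
  y = -1: RHS = -27 = (-3)³ ⇒ x = -3 works.
  y = 2: RHS = 117 is not a perfect cube.
  y = -2: RHS = -139 is not a perfect cube.
  y = 3: RHS = 421 is not a perfect cube.
  y = -3: RHS = -443 is not a perfect cube.
Continuing the search up to |y| = 35 finds no further solutions beyond those listed.
Collected solutions: (-3, -1).

Solutions (with |y| ≤ 35): (-3, -1).


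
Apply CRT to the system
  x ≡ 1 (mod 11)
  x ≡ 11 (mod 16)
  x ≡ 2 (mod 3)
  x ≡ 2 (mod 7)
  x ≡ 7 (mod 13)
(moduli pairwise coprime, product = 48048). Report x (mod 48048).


Product of moduli M = 11 · 16 · 3 · 7 · 13 = 48048.
Merge one congruence at a time:
  Start: x ≡ 1 (mod 11).
  Combine with x ≡ 11 (mod 16); new modulus lcm = 176.
    Write x = 1 + 11·t and substitute into x ≡ 11 (mod 16): 11·t ≡ 11 − 1 = 10 (mod 16).
    The inverse of 11 mod 16 is 3 (since 11·3 = 33 = 2·16 + 1), so t ≡ 3·10 = 30 ≡ 14 (mod 16).
    Then x = 1 + 11·14 = 155, valid modulo lcm(11, 16) = 176: x ≡ 155 (mod 176).
  Combine with x ≡ 2 (mod 3); new modulus lcm = 528.
    Write x = 155 + 176·t and substitute into x ≡ 2 (mod 3): 176·t ≡ 2 − 155 = -153 (mod 3).
    Reduce coefficients mod 3: 2·t ≡ 0 (mod 3).
    The inverse of 2 mod 3 is 2 (since 2·2 = 4 = 1·3 + 1), so t ≡ 2·0 = 0 ≡ 0 (mod 3).
    Then x = 155 + 176·0 = 155, valid modulo lcm(176, 3) = 528: x ≡ 155 (mod 528).
  Combine with x ≡ 2 (mod 7); new modulus lcm = 3696.
    Write x = 155 + 528·t and substitute into x ≡ 2 (mod 7): 528·t ≡ 2 − 155 = -153 (mod 7).
    Reduce coefficients mod 7: 3·t ≡ 1 (mod 7).
    The inverse of 3 mod 7 is 5 (since 3·5 = 15 = 2·7 + 1), so t ≡ 5·1 = 5 ≡ 5 (mod 7).
    Then x = 155 + 528·5 = 2795, valid modulo lcm(528, 7) = 3696: x ≡ 2795 (mod 3696).
  Combine with x ≡ 7 (mod 13); new modulus lcm = 48048.
    Write x = 2795 + 3696·t and substitute into x ≡ 7 (mod 13): 3696·t ≡ 7 − 2795 = -2788 (mod 13).
    Reduce coefficients mod 13: 4·t ≡ 7 (mod 13).
    The inverse of 4 mod 13 is 10 (since 4·10 = 40 = 3·13 + 1), so t ≡ 10·7 = 70 ≡ 5 (mod 13).
    Then x = 2795 + 3696·5 = 21275, valid modulo lcm(3696, 13) = 48048: x ≡ 21275 (mod 48048).
Verify against each original: 21275 mod 11 = 1, 21275 mod 16 = 11, 21275 mod 3 = 2, 21275 mod 7 = 2, 21275 mod 13 = 7.

x ≡ 21275 (mod 48048).


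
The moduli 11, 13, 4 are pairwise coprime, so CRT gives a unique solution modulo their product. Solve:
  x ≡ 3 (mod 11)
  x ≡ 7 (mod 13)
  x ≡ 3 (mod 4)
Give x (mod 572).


Moduli 11, 13, 4 are pairwise coprime; by CRT there is a unique solution modulo M = 11 · 13 · 4 = 572.
Solve pairwise, accumulating the modulus:
  Start with x ≡ 3 (mod 11).
  Combine with x ≡ 7 (mod 13): since gcd(11, 13) = 1, we get a unique residue mod 143.
    Write x = 3 + 11·t and substitute into x ≡ 7 (mod 13): 11·t ≡ 7 − 3 = 4 (mod 13).
    The inverse of 11 mod 13 is 6 (since 11·6 = 66 = 5·13 + 1), so t ≡ 6·4 = 24 ≡ 11 (mod 13).
    Then x = 3 + 11·11 = 124, valid modulo lcm(11, 13) = 143: x ≡ 124 (mod 143).
  Combine with x ≡ 3 (mod 4): since gcd(143, 4) = 1, we get a unique residue mod 572.
    Write x = 124 + 143·t and substitute into x ≡ 3 (mod 4): 143·t ≡ 3 − 124 = -121 (mod 4).
    Reduce coefficients mod 4: 3·t ≡ 3 (mod 4).
    The inverse of 3 mod 4 is 3 (since 3·3 = 9 = 2·4 + 1), so t ≡ 3·3 = 9 ≡ 1 (mod 4).
    Then x = 124 + 143·1 = 267, valid modulo lcm(143, 4) = 572: x ≡ 267 (mod 572).
Verify: 267 mod 11 = 3 ✓, 267 mod 13 = 7 ✓, 267 mod 4 = 3 ✓.

x ≡ 267 (mod 572).


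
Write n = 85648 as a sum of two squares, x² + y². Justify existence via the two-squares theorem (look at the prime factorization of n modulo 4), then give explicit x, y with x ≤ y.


Step 1: Factor n = 85648 = 2^4 · 53 · 101.
Step 2: Check the mod-4 condition on each prime factor: 2 = 2 (special); 53 ≡ 1 (mod 4), exponent 1; 101 ≡ 1 (mod 4), exponent 1.
All primes ≡ 3 (mod 4) appear to even exponent (or don't appear), so by the two-squares theorem n IS expressible as a sum of two squares.
Step 3: Build a representation. Group n = k² · m with k = 4 and m = 53 · 101 = 5353 (a product of primes ≡ 1 (mod 4)); a representation of m scales to one of n via (k·x)² + (k·y)² = k²(x² + y²). Each prime p ≡ 1 (mod 4) is itself a sum of two squares; find a² by testing p − a² for a perfect square:
  53: 53 − 1² = 52, 53 − 2² = 49 = 7² ⇒ 53 = 2² + 7².
  101: 101 − 1² = 100 = 10² ⇒ 101 = 1² + 10².
  Combine using the Brahmagupta–Fibonacci identity (a² + b²)(c² + d²) = (ac − bd)² + (ad + bc)² = (ac + bd)² + (ad − bc)²:
  53 · 101 = 5353: from (2² + 7²)(1² + 10²), take (2·1 − 7·10, 2·10 + 7·1) = (2 − 70, 20 + 7) = (-68, 27); dropping signs (only squares matter) gives (68, 27); check 68² + 27² = 4624 + 729 = 5353 ✓.
  Scale by k = 4: (4·68, 4·27) = (272, 108).
Step 4: Order so x ≤ y and verify: 108² + 272² = 11664 + 73984 = 85648 = n. ✓

n = 85648 = 108² + 272² (one valid representation with x ≤ y).


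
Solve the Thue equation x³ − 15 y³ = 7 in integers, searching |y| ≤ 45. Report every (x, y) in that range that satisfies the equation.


The equation is x³ - 15y³ = 7. For fixed y, x³ = 15·y³ + 7, so a solution requires the RHS to be a perfect cube.
Strategy: iterate y from -45 to 45, compute RHS = 15·y³ + 7, and check whether it is a (positive or negative) perfect cube.
Check small values of y:
  y = 0: RHS = 7 is not a perfect cube.
  y = 1: RHS = 22 is not a perfect cube.
  y = -1: RHS = -8 = (-2)³ ⇒ x = -2 works.
  y = 2: RHS = 127 is not a perfect cube.
  y = -2: RHS = -113 is not a perfect cube.
  y = 3: RHS = 412 is not a perfect cube.
  y = -3: RHS = -398 is not a perfect cube.
Continuing the search up to |y| = 45 finds no further solutions beyond those listed.
Collected solutions: (-2, -1).

Solutions (with |y| ≤ 45): (-2, -1).


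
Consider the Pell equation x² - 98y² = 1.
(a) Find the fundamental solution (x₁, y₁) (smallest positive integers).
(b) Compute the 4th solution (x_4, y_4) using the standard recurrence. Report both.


Step 1: Find the fundamental solution (x₁, y₁) of x² - 98y² = 1.
  Expand √98 as a continued fraction. a₀ = ⌊√98⌋ = 9; iterate m_{k+1} = d_k·a_k − m_k, d_{k+1} = (98 − m_{k+1}²)/d_k, a_{k+1} = ⌊(a₀ + m_{k+1})/d_{k+1}⌋ (starting m₀ = 0, d₀ = 1), with convergents p_k = a_k·p_{k-1} + p_{k-2}, q_k = a_k·q_{k-1} + q_{k-2} (p₋₁ = 1, q₋₁ = 0):
  k = 0: a₀ = 9; p₀/q₀ = 9/1; p₀² − 98·q₀² = 81 − 98 = -17.
  k = 1: m = 9, d = 17, a = ⌊(9 + 9)/17⌋ = 1; p/q = (1·9 + 1)/(1·1 + 0) = 10/1; p² − 98·q² = 100 − 98 = 2.
  k = 2: m = 8, d = 2, a = ⌊(9 + 8)/2⌋ = 8; p/q = (8·10 + 9)/(8·1 + 1) = 89/9; p² − 98·q² = 7921 − 7938 = -17.
  k = 3: m = 8, d = 17, a = ⌊(9 + 8)/17⌋ = 1; p/q = (1·89 + 10)/(1·9 + 1) = 99/10; p² − 98·q² = 9801 − 9800 = 1.
  The first convergent with p² − 98·q² = 1 gives the fundamental solution (x₁, y₁) = (99, 10).
Step 2: Apply the recurrence (x_{n+1}, y_{n+1}) = (x₁x_n + 98y₁y_n, x₁y_n + y₁x_n) repeatedly.
  From (x_1, y_1) = (99, 10): x_2 = 99·99 + 98·10·10 = 19601; y_2 = 99·10 + 10·99 = 1980.
  From (x_2, y_2) = (19601, 1980): x_3 = 99·19601 + 98·10·1980 = 3880899; y_3 = 99·1980 + 10·19601 = 392030.
  From (x_3, y_3) = (3880899, 392030): x_4 = 99·3880899 + 98·10·392030 = 768398401; y_4 = 99·392030 + 10·3880899 = 77619960.
Step 3: Verify x_4² - 98·y_4² = 590436102659356801 - 590436102659356800 = 1 (should be 1). ✓

(x_1, y_1) = (99, 10); (x_4, y_4) = (768398401, 77619960).


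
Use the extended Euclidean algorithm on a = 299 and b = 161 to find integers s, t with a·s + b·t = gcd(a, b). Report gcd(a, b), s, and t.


Euclidean algorithm on (299, 161) — divide until remainder is 0:
  299 = 1 · 161 + 138
  161 = 1 · 138 + 23
  138 = 6 · 23 + 0
gcd(299, 161) = 23.
Track Bezout coefficients alongside the remainders: start with r₀ = 299 = a·1 + b·0 (s = 1, t = 0) and r₁ = 161 = a·0 + b·1 (s = 0, t = 1); each new remainder r_{k+1} = r_{k-1} − q_k·r_k inherits s_{k+1} = s_{k-1} − q_k·s_k, t_{k+1} = t_{k-1} − q_k·t_k, so r_k = a·s_k + b·t_k at every step:
  q = 1: r = 138, s = 1 − 1·0 = 1, t = 0 − 1·1 = -1  (check: 299·1 + 161·(-1) = 138)
  q = 1: r = 23, s = 0 − 1·1 = -1, t = 1 − 1·(-1) = 2  (check: 299·(-1) + 161·2 = 23)
The row with r = 23 (the gcd) gives the Bezout coefficients s = -1, t = 2.
Result: 299 · (-1) + 161 · (2) = 23.

gcd(299, 161) = 23; s = -1, t = 2 (check: 299·(-1) + 161·2 = 23).


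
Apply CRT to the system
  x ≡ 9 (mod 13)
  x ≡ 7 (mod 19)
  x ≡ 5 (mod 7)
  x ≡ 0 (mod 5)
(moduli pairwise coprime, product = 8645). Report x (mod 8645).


Product of moduli M = 13 · 19 · 7 · 5 = 8645.
Merge one congruence at a time:
  Start: x ≡ 9 (mod 13).
  Combine with x ≡ 7 (mod 19); new modulus lcm = 247.
    Write x = 9 + 13·t and substitute into x ≡ 7 (mod 19): 13·t ≡ 7 − 9 = -2 (mod 19).
    Reduce coefficients mod 19: 13·t ≡ 17 (mod 19).
    The inverse of 13 mod 19 is 3 (since 13·3 = 39 = 2·19 + 1), so t ≡ 3·17 = 51 ≡ 13 (mod 19).
    Then x = 9 + 13·13 = 178, valid modulo lcm(13, 19) = 247: x ≡ 178 (mod 247).
  Combine with x ≡ 5 (mod 7); new modulus lcm = 1729.
    Write x = 178 + 247·t and substitute into x ≡ 5 (mod 7): 247·t ≡ 5 − 178 = -173 (mod 7).
    Reduce coefficients mod 7: 2·t ≡ 2 (mod 7).
    The inverse of 2 mod 7 is 4 (since 2·4 = 8 = 1·7 + 1), so t ≡ 4·2 = 8 ≡ 1 (mod 7).
    Then x = 178 + 247·1 = 425, valid modulo lcm(247, 7) = 1729: x ≡ 425 (mod 1729).
  Combine with x ≡ 0 (mod 5); new modulus lcm = 8645.
    Write x = 425 + 1729·t and substitute into x ≡ 0 (mod 5): 1729·t ≡ 0 − 425 = -425 (mod 5).
    Reduce coefficients mod 5: 4·t ≡ 0 (mod 5).
    The inverse of 4 mod 5 is 4 (since 4·4 = 16 = 3·5 + 1), so t ≡ 4·0 = 0 ≡ 0 (mod 5).
    Then x = 425 + 1729·0 = 425, valid modulo lcm(1729, 5) = 8645: x ≡ 425 (mod 8645).
Verify against each original: 425 mod 13 = 9, 425 mod 19 = 7, 425 mod 7 = 5, 425 mod 5 = 0.

x ≡ 425 (mod 8645).


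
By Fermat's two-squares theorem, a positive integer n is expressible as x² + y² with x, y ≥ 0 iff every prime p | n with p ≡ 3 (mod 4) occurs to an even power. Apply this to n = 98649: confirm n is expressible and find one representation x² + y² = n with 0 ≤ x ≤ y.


Step 1: Factor n = 98649 = 3^2 · 97 · 113.
Step 2: Check the mod-4 condition on each prime factor: 3 ≡ 3 (mod 4), exponent 2 (must be even); 97 ≡ 1 (mod 4), exponent 1; 113 ≡ 1 (mod 4), exponent 1.
All primes ≡ 3 (mod 4) appear to even exponent (or don't appear), so by the two-squares theorem n IS expressible as a sum of two squares.
Step 3: Build a representation. Group n = k² · m with k = 3 and m = 97 · 113 = 10961 (a product of primes ≡ 1 (mod 4)); a representation of m scales to one of n via (k·x)² + (k·y)² = k²(x² + y²). Each prime p ≡ 1 (mod 4) is itself a sum of two squares; find a² by testing p − a² for a perfect square:
  97: 97 − 1² = 96, 97 − 2² = 93, 97 − 3² = 88, 97 − 4² = 81 = 9² ⇒ 97 = 4² + 9².
  113: 113 − 1² = 112, 113 − 2² = 109, 113 − 3² = 104, 113 − 4² = 97, 113 − 5² = 88, 113 − 6² = 77, 113 − 7² = 64 = 8² ⇒ 113 = 7² + 8².
  Combine using the Brahmagupta–Fibonacci identity (a² + b²)(c² + d²) = (ac − bd)² + (ad + bc)² = (ac + bd)² + (ad − bc)²:
  97 · 113 = 10961: from (4² + 9²)(7² + 8²), take (4·7 − 9·8, 4·8 + 9·7) = (28 − 72, 32 + 63) = (-44, 95); dropping signs (only squares matter) gives (44, 95); check 44² + 95² = 1936 + 9025 = 10961 ✓.
  Scale by k = 3: (3·44, 3·95) = (132, 285).
Step 4: Order so x ≤ y and verify: 132² + 285² = 17424 + 81225 = 98649 = n. ✓

n = 98649 = 132² + 285² (one valid representation with x ≤ y).


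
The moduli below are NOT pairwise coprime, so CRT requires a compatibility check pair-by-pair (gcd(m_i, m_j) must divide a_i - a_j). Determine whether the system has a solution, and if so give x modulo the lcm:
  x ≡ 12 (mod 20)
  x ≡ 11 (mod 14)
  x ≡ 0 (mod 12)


Moduli 20, 14, 12 are not pairwise coprime, so CRT works modulo lcm(m_i) when all pairwise compatibility conditions hold.
Pairwise compatibility: gcd(m_i, m_j) must divide a_i - a_j for every pair.
Merge one congruence at a time:
  Start: x ≡ 12 (mod 20).
  Combine with x ≡ 11 (mod 14): gcd(20, 14) = 2, and 11 - 12 = -1 is NOT divisible by 2.
    ⇒ system is inconsistent (no integer solution).

No solution (the system is inconsistent).


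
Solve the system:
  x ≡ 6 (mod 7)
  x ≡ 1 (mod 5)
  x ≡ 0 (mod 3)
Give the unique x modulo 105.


Moduli 7, 5, 3 are pairwise coprime; by CRT there is a unique solution modulo M = 7 · 5 · 3 = 105.
Solve pairwise, accumulating the modulus:
  Start with x ≡ 6 (mod 7).
  Combine with x ≡ 1 (mod 5): since gcd(7, 5) = 1, we get a unique residue mod 35.
    Write x = 6 + 7·t and substitute into x ≡ 1 (mod 5): 7·t ≡ 1 − 6 = -5 (mod 5).
    Reduce coefficients mod 5: 2·t ≡ 0 (mod 5).
    The inverse of 2 mod 5 is 3 (since 2·3 = 6 = 1·5 + 1), so t ≡ 3·0 = 0 ≡ 0 (mod 5).
    Then x = 6 + 7·0 = 6, valid modulo lcm(7, 5) = 35: x ≡ 6 (mod 35).
  Combine with x ≡ 0 (mod 3): since gcd(35, 3) = 1, we get a unique residue mod 105.
    Write x = 6 + 35·t and substitute into x ≡ 0 (mod 3): 35·t ≡ 0 − 6 = -6 (mod 3).
    Reduce coefficients mod 3: 2·t ≡ 0 (mod 3).
    The inverse of 2 mod 3 is 2 (since 2·2 = 4 = 1·3 + 1), so t ≡ 2·0 = 0 ≡ 0 (mod 3).
    Then x = 6 + 35·0 = 6, valid modulo lcm(35, 3) = 105: x ≡ 6 (mod 105).
Verify: 6 mod 7 = 6 ✓, 6 mod 5 = 1 ✓, 6 mod 3 = 0 ✓.

x ≡ 6 (mod 105).


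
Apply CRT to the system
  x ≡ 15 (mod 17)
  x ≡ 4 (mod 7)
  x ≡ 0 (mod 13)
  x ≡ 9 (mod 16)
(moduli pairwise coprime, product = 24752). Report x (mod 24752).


Product of moduli M = 17 · 7 · 13 · 16 = 24752.
Merge one congruence at a time:
  Start: x ≡ 15 (mod 17).
  Combine with x ≡ 4 (mod 7); new modulus lcm = 119.
    Write x = 15 + 17·t and substitute into x ≡ 4 (mod 7): 17·t ≡ 4 − 15 = -11 (mod 7).
    Reduce coefficients mod 7: 3·t ≡ 3 (mod 7).
    The inverse of 3 mod 7 is 5 (since 3·5 = 15 = 2·7 + 1), so t ≡ 5·3 = 15 ≡ 1 (mod 7).
    Then x = 15 + 17·1 = 32, valid modulo lcm(17, 7) = 119: x ≡ 32 (mod 119).
  Combine with x ≡ 0 (mod 13); new modulus lcm = 1547.
    Write x = 32 + 119·t and substitute into x ≡ 0 (mod 13): 119·t ≡ 0 − 32 = -32 (mod 13).
    Reduce coefficients mod 13: 2·t ≡ 7 (mod 13).
    The inverse of 2 mod 13 is 7 (since 2·7 = 14 = 1·13 + 1), so t ≡ 7·7 = 49 ≡ 10 (mod 13).
    Then x = 32 + 119·10 = 1222, valid modulo lcm(119, 13) = 1547: x ≡ 1222 (mod 1547).
  Combine with x ≡ 9 (mod 16); new modulus lcm = 24752.
    Write x = 1222 + 1547·t and substitute into x ≡ 9 (mod 16): 1547·t ≡ 9 − 1222 = -1213 (mod 16).
    Reduce coefficients mod 16: 11·t ≡ 3 (mod 16).
    The inverse of 11 mod 16 is 3 (since 11·3 = 33 = 2·16 + 1), so t ≡ 3·3 = 9 ≡ 9 (mod 16).
    Then x = 1222 + 1547·9 = 15145, valid modulo lcm(1547, 16) = 24752: x ≡ 15145 (mod 24752).
Verify against each original: 15145 mod 17 = 15, 15145 mod 7 = 4, 15145 mod 13 = 0, 15145 mod 16 = 9.

x ≡ 15145 (mod 24752).


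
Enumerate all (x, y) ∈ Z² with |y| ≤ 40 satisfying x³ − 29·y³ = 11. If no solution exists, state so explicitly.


The equation is x³ - 29y³ = 11. For fixed y, x³ = 29·y³ + 11, so a solution requires the RHS to be a perfect cube.
Strategy: iterate y from -40 to 40, compute RHS = 29·y³ + 11, and check whether it is a (positive or negative) perfect cube.
Check small values of y:
  y = 0: RHS = 11 is not a perfect cube.
  y = 1: RHS = 40 is not a perfect cube.
  y = -1: RHS = -18 is not a perfect cube.
  y = 2: RHS = 243 is not a perfect cube.
  y = -2: RHS = -221 is not a perfect cube.
  y = 3: RHS = 794 is not a perfect cube.
  y = -3: RHS = -772 is not a perfect cube.
Continuing the search up to |y| = 40 finds no solutions either.
No (x, y) in the scanned range satisfies the equation.

No integer solutions with |y| ≤ 40.


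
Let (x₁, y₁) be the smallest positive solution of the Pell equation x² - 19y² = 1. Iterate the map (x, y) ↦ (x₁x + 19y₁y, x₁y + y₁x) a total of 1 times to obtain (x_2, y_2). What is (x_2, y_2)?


Step 1: Find the fundamental solution (x₁, y₁) of x² - 19y² = 1.
  Expand √19 as a continued fraction. a₀ = ⌊√19⌋ = 4; iterate m_{k+1} = d_k·a_k − m_k, d_{k+1} = (19 − m_{k+1}²)/d_k, a_{k+1} = ⌊(a₀ + m_{k+1})/d_{k+1}⌋ (starting m₀ = 0, d₀ = 1), with convergents p_k = a_k·p_{k-1} + p_{k-2}, q_k = a_k·q_{k-1} + q_{k-2} (p₋₁ = 1, q₋₁ = 0):
  k = 0: a₀ = 4; p₀/q₀ = 4/1; p₀² − 19·q₀² = 16 − 19 = -3.
  k = 1: m = 4, d = 3, a = ⌊(4 + 4)/3⌋ = 2; p/q = (2·4 + 1)/(2·1 + 0) = 9/2; p² − 19·q² = 81 − 76 = 5.
  k = 2: m = 2, d = 5, a = ⌊(4 + 2)/5⌋ = 1; p/q = (1·9 + 4)/(1·2 + 1) = 13/3; p² − 19·q² = 169 − 171 = -2.
  k = 3: m = 3, d = 2, a = ⌊(4 + 3)/2⌋ = 3; p/q = (3·13 + 9)/(3·3 + 2) = 48/11; p² − 19·q² = 2304 − 2299 = 5.
  k = 4: m = 3, d = 5, a = ⌊(4 + 3)/5⌋ = 1; p/q = (1·48 + 13)/(1·11 + 3) = 61/14; p² − 19·q² = 3721 − 3724 = -3.
  k = 5: m = 2, d = 3, a = ⌊(4 + 2)/3⌋ = 2; p/q = (2·61 + 48)/(2·14 + 11) = 170/39; p² − 19·q² = 28900 − 28899 = 1.
  The first convergent with p² − 19·q² = 1 gives the fundamental solution (x₁, y₁) = (170, 39).
Step 2: Apply the recurrence (x_{n+1}, y_{n+1}) = (x₁x_n + 19y₁y_n, x₁y_n + y₁x_n) repeatedly.
  From (x_1, y_1) = (170, 39): x_2 = 170·170 + 19·39·39 = 57799; y_2 = 170·39 + 39·170 = 13260.
Step 3: Verify x_2² - 19·y_2² = 3340724401 - 3340724400 = 1 (should be 1). ✓

(x_1, y_1) = (170, 39); (x_2, y_2) = (57799, 13260).


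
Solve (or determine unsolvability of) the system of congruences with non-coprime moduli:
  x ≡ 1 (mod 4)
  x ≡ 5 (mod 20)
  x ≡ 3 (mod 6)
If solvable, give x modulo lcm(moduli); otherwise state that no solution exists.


Moduli 4, 20, 6 are not pairwise coprime, so CRT works modulo lcm(m_i) when all pairwise compatibility conditions hold.
Pairwise compatibility: gcd(m_i, m_j) must divide a_i - a_j for every pair.
Merge one congruence at a time:
  Start: x ≡ 1 (mod 4).
  Combine with x ≡ 5 (mod 20): gcd(4, 20) = 4; 5 - 1 = 4, which IS divisible by 4, so compatible.
    Write x = 1 + 4·t and substitute into x ≡ 5 (mod 20): 4·t ≡ 5 − 1 = 4 (mod 20).
    Divide the congruence (and modulus) by g = 4: 1·t ≡ 1 (mod 5).
    So t ≡ 1 (mod 5).
    Then x = 1 + 4·1 = 5, valid modulo lcm(4, 20) = 20: x ≡ 5 (mod 20).
  Combine with x ≡ 3 (mod 6): gcd(20, 6) = 2; 3 - 5 = -2, which IS divisible by 2, so compatible.
    Write x = 5 + 20·t and substitute into x ≡ 3 (mod 6): 20·t ≡ 3 − 5 = -2 (mod 6).
    Divide the congruence (and modulus) by g = 2: 10·t ≡ -1 (mod 3).
    Reduce coefficients mod 3: 1·t ≡ 2 (mod 3).
    So t ≡ 2 (mod 3).
    Then x = 5 + 20·2 = 45, valid modulo lcm(20, 6) = 60: x ≡ 45 (mod 60).
Verify: 45 mod 4 = 1, 45 mod 20 = 5, 45 mod 6 = 3.

x ≡ 45 (mod 60).


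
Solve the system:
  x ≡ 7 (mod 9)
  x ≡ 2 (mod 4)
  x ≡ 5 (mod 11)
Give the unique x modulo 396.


Moduli 9, 4, 11 are pairwise coprime; by CRT there is a unique solution modulo M = 9 · 4 · 11 = 396.
Solve pairwise, accumulating the modulus:
  Start with x ≡ 7 (mod 9).
  Combine with x ≡ 2 (mod 4): since gcd(9, 4) = 1, we get a unique residue mod 36.
    Write x = 7 + 9·t and substitute into x ≡ 2 (mod 4): 9·t ≡ 2 − 7 = -5 (mod 4).
    Reduce coefficients mod 4: 1·t ≡ 3 (mod 4).
    So t ≡ 3 (mod 4).
    Then x = 7 + 9·3 = 34, valid modulo lcm(9, 4) = 36: x ≡ 34 (mod 36).
  Combine with x ≡ 5 (mod 11): since gcd(36, 11) = 1, we get a unique residue mod 396.
    Write x = 34 + 36·t and substitute into x ≡ 5 (mod 11): 36·t ≡ 5 − 34 = -29 (mod 11).
    Reduce coefficients mod 11: 3·t ≡ 4 (mod 11).
    The inverse of 3 mod 11 is 4 (since 3·4 = 12 = 1·11 + 1), so t ≡ 4·4 = 16 ≡ 5 (mod 11).
    Then x = 34 + 36·5 = 214, valid modulo lcm(36, 11) = 396: x ≡ 214 (mod 396).
Verify: 214 mod 9 = 7 ✓, 214 mod 4 = 2 ✓, 214 mod 11 = 5 ✓.

x ≡ 214 (mod 396).


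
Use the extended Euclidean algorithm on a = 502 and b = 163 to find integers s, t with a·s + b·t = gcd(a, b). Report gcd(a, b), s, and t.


Euclidean algorithm on (502, 163) — divide until remainder is 0:
  502 = 3 · 163 + 13
  163 = 12 · 13 + 7
  13 = 1 · 7 + 6
  7 = 1 · 6 + 1
  6 = 6 · 1 + 0
gcd(502, 163) = 1.
Track Bezout coefficients alongside the remainders: start with r₀ = 502 = a·1 + b·0 (s = 1, t = 0) and r₁ = 163 = a·0 + b·1 (s = 0, t = 1); each new remainder r_{k+1} = r_{k-1} − q_k·r_k inherits s_{k+1} = s_{k-1} − q_k·s_k, t_{k+1} = t_{k-1} − q_k·t_k, so r_k = a·s_k + b·t_k at every step:
  q = 3: r = 13, s = 1 − 3·0 = 1, t = 0 − 3·1 = -3  (check: 502·1 + 163·(-3) = 13)
  q = 12: r = 7, s = 0 − 12·1 = -12, t = 1 − 12·(-3) = 37  (check: 502·(-12) + 163·37 = 7)
  q = 1: r = 6, s = 1 − 1·(-12) = 13, t = -3 − 1·37 = -40  (check: 502·13 + 163·(-40) = 6)
  q = 1: r = 1, s = -12 − 1·13 = -25, t = 37 − 1·(-40) = 77  (check: 502·(-25) + 163·77 = 1)
The row with r = 1 (the gcd) gives the Bezout coefficients s = -25, t = 77.
Result: 502 · (-25) + 163 · (77) = 1.

gcd(502, 163) = 1; s = -25, t = 77 (check: 502·(-25) + 163·77 = 1).


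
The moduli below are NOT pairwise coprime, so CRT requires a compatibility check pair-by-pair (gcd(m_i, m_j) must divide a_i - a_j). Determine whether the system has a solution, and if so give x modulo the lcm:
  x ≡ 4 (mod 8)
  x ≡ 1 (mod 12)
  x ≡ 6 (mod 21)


Moduli 8, 12, 21 are not pairwise coprime, so CRT works modulo lcm(m_i) when all pairwise compatibility conditions hold.
Pairwise compatibility: gcd(m_i, m_j) must divide a_i - a_j for every pair.
Merge one congruence at a time:
  Start: x ≡ 4 (mod 8).
  Combine with x ≡ 1 (mod 12): gcd(8, 12) = 4, and 1 - 4 = -3 is NOT divisible by 4.
    ⇒ system is inconsistent (no integer solution).

No solution (the system is inconsistent).


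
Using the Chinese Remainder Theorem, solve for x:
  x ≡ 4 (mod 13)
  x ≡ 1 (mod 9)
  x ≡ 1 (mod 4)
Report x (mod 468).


Moduli 13, 9, 4 are pairwise coprime; by CRT there is a unique solution modulo M = 13 · 9 · 4 = 468.
Solve pairwise, accumulating the modulus:
  Start with x ≡ 4 (mod 13).
  Combine with x ≡ 1 (mod 9): since gcd(13, 9) = 1, we get a unique residue mod 117.
    Write x = 4 + 13·t and substitute into x ≡ 1 (mod 9): 13·t ≡ 1 − 4 = -3 (mod 9).
    Reduce coefficients mod 9: 4·t ≡ 6 (mod 9).
    The inverse of 4 mod 9 is 7 (since 4·7 = 28 = 3·9 + 1), so t ≡ 7·6 = 42 ≡ 6 (mod 9).
    Then x = 4 + 13·6 = 82, valid modulo lcm(13, 9) = 117: x ≡ 82 (mod 117).
  Combine with x ≡ 1 (mod 4): since gcd(117, 4) = 1, we get a unique residue mod 468.
    Write x = 82 + 117·t and substitute into x ≡ 1 (mod 4): 117·t ≡ 1 − 82 = -81 (mod 4).
    Reduce coefficients mod 4: 1·t ≡ 3 (mod 4).
    So t ≡ 3 (mod 4).
    Then x = 82 + 117·3 = 433, valid modulo lcm(117, 4) = 468: x ≡ 433 (mod 468).
Verify: 433 mod 13 = 4 ✓, 433 mod 9 = 1 ✓, 433 mod 4 = 1 ✓.

x ≡ 433 (mod 468).


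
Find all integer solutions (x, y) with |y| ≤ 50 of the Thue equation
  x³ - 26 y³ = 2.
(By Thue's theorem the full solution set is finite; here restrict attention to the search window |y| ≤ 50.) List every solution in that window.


The equation is x³ - 26y³ = 2. For fixed y, x³ = 26·y³ + 2, so a solution requires the RHS to be a perfect cube.
Strategy: iterate y from -50 to 50, compute RHS = 26·y³ + 2, and check whether it is a (positive or negative) perfect cube.
Check small values of y:
  y = 0: RHS = 2 is not a perfect cube.
  y = 1: RHS = 28 is not a perfect cube.
  y = -1: RHS = -24 is not a perfect cube.
  y = 2: RHS = 210 is not a perfect cube.
  y = -2: RHS = -206 is not a perfect cube.
  y = 3: RHS = 704 is not a perfect cube.
  y = -3: RHS = -700 is not a perfect cube.
Continuing the search up to |y| = 50 finds no solutions either.
No (x, y) in the scanned range satisfies the equation.

No integer solutions with |y| ≤ 50.


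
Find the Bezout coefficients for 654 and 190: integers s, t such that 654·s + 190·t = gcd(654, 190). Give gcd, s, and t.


Euclidean algorithm on (654, 190) — divide until remainder is 0:
  654 = 3 · 190 + 84
  190 = 2 · 84 + 22
  84 = 3 · 22 + 18
  22 = 1 · 18 + 4
  18 = 4 · 4 + 2
  4 = 2 · 2 + 0
gcd(654, 190) = 2.
Track Bezout coefficients alongside the remainders: start with r₀ = 654 = a·1 + b·0 (s = 1, t = 0) and r₁ = 190 = a·0 + b·1 (s = 0, t = 1); each new remainder r_{k+1} = r_{k-1} − q_k·r_k inherits s_{k+1} = s_{k-1} − q_k·s_k, t_{k+1} = t_{k-1} − q_k·t_k, so r_k = a·s_k + b·t_k at every step:
  q = 3: r = 84, s = 1 − 3·0 = 1, t = 0 − 3·1 = -3  (check: 654·1 + 190·(-3) = 84)
  q = 2: r = 22, s = 0 − 2·1 = -2, t = 1 − 2·(-3) = 7  (check: 654·(-2) + 190·7 = 22)
  q = 3: r = 18, s = 1 − 3·(-2) = 7, t = -3 − 3·7 = -24  (check: 654·7 + 190·(-24) = 18)
  q = 1: r = 4, s = -2 − 1·7 = -9, t = 7 − 1·(-24) = 31  (check: 654·(-9) + 190·31 = 4)
  q = 4: r = 2, s = 7 − 4·(-9) = 43, t = -24 − 4·31 = -148  (check: 654·43 + 190·(-148) = 2)
The row with r = 2 (the gcd) gives the Bezout coefficients s = 43, t = -148.
Result: 654 · (43) + 190 · (-148) = 2.

gcd(654, 190) = 2; s = 43, t = -148 (check: 654·43 + 190·(-148) = 2).


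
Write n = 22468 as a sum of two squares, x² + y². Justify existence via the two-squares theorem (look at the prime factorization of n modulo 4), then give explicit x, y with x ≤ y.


Step 1: Factor n = 22468 = 2^2 · 41 · 137.
Step 2: Check the mod-4 condition on each prime factor: 2 = 2 (special); 41 ≡ 1 (mod 4), exponent 1; 137 ≡ 1 (mod 4), exponent 1.
All primes ≡ 3 (mod 4) appear to even exponent (or don't appear), so by the two-squares theorem n IS expressible as a sum of two squares.
Step 3: Build a representation. Group n = k² · m with k = 2 and m = 41 · 137 = 5617 (a product of primes ≡ 1 (mod 4)); a representation of m scales to one of n via (k·x)² + (k·y)² = k²(x² + y²). Each prime p ≡ 1 (mod 4) is itself a sum of two squares; find a² by testing p − a² for a perfect square:
  41: 41 − 1² = 40, 41 − 2² = 37, 41 − 3² = 32, 41 − 4² = 25 = 5² ⇒ 41 = 4² + 5².
  137: 137 − 1² = 136, 137 − 2² = 133, 137 − 3² = 128, 137 − 4² = 121 = 11² ⇒ 137 = 4² + 11².
  Combine using the Brahmagupta–Fibonacci identity (a² + b²)(c² + d²) = (ac − bd)² + (ad + bc)² = (ac + bd)² + (ad − bc)²:
  41 · 137 = 5617: from (4² + 5²)(4² + 11²), take (4·4 − 5·11, 4·11 + 5·4) = (16 − 55, 44 + 20) = (-39, 64); dropping signs (only squares matter) gives (39, 64); check 39² + 64² = 1521 + 4096 = 5617 ✓.
  Scale by k = 2: (2·39, 2·64) = (78, 128).
Step 4: Order so x ≤ y and verify: 78² + 128² = 6084 + 16384 = 22468 = n. ✓

n = 22468 = 78² + 128² (one valid representation with x ≤ y).


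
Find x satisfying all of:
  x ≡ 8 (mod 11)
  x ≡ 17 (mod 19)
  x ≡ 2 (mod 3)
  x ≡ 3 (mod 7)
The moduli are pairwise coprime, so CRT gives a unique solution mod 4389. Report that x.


Product of moduli M = 11 · 19 · 3 · 7 = 4389.
Merge one congruence at a time:
  Start: x ≡ 8 (mod 11).
  Combine with x ≡ 17 (mod 19); new modulus lcm = 209.
    Write x = 8 + 11·t and substitute into x ≡ 17 (mod 19): 11·t ≡ 17 − 8 = 9 (mod 19).
    The inverse of 11 mod 19 is 7 (since 11·7 = 77 = 4·19 + 1), so t ≡ 7·9 = 63 ≡ 6 (mod 19).
    Then x = 8 + 11·6 = 74, valid modulo lcm(11, 19) = 209: x ≡ 74 (mod 209).
  Combine with x ≡ 2 (mod 3); new modulus lcm = 627.
    Write x = 74 + 209·t and substitute into x ≡ 2 (mod 3): 209·t ≡ 2 − 74 = -72 (mod 3).
    Reduce coefficients mod 3: 2·t ≡ 0 (mod 3).
    The inverse of 2 mod 3 is 2 (since 2·2 = 4 = 1·3 + 1), so t ≡ 2·0 = 0 ≡ 0 (mod 3).
    Then x = 74 + 209·0 = 74, valid modulo lcm(209, 3) = 627: x ≡ 74 (mod 627).
  Combine with x ≡ 3 (mod 7); new modulus lcm = 4389.
    Write x = 74 + 627·t and substitute into x ≡ 3 (mod 7): 627·t ≡ 3 − 74 = -71 (mod 7).
    Reduce coefficients mod 7: 4·t ≡ 6 (mod 7).
    The inverse of 4 mod 7 is 2 (since 4·2 = 8 = 1·7 + 1), so t ≡ 2·6 = 12 ≡ 5 (mod 7).
    Then x = 74 + 627·5 = 3209, valid modulo lcm(627, 7) = 4389: x ≡ 3209 (mod 4389).
Verify against each original: 3209 mod 11 = 8, 3209 mod 19 = 17, 3209 mod 3 = 2, 3209 mod 7 = 3.

x ≡ 3209 (mod 4389).
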